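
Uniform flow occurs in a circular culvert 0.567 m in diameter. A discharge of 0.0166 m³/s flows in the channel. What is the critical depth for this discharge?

At critical depth, Q² T / (g A³) = 1, i.e. A³/T = Q²/g = 0.0166²/9.81 = 0.00002809.
Try y = 0.102 m: A³/T = 0.00006760 — too large.
Try y = 0.0601 m: A³/T = 0.000008399 — too small.
Try y = 0.0816 m: A³/T = 0.00002810 — matches.

y_c = 0.0816 m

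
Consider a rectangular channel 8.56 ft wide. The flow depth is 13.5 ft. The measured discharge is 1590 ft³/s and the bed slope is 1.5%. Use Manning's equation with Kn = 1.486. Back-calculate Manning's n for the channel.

n = 0.029

Flow area A = b·y = 8.56 × 13.5 = 115.6 ft². Wetted perimeter P = b + 2y = 8.56 + 2×13.5 = 35.56 ft.
Hydraulic radius R = A/P = 115.6/35.56 = 3.25 ft.
Rearranging Manning's equation: n = (1.486/Q) A R^(2/3) S^(1/2) = (1.486/1590) × 115.6 × 3.25^(2/3) × √0.015 = 0.029.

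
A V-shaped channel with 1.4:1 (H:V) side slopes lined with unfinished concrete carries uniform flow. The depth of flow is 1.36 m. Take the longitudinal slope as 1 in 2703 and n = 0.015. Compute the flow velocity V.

For a triangular section with side slope z = 1.4: A = zy² = 1.4×1.36² = 2.589 m²; P = 2y√(1+z²) = 2×1.36×1.72 = 4.68 m.
Hydraulic radius R = A/P = 2.589/4.68 = 0.5533 m.
From Manning's equation, V = (1/n) R^(2/3) S^(1/2) = (1/0.015) × 0.5533^(2/3) × 0.00037^(1/2) = 0.864 m/s.

V = 0.864 m/s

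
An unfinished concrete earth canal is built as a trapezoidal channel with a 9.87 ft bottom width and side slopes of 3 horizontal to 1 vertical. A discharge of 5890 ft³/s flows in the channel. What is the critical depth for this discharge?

At critical depth, Q² T / (g A³) = 1, i.e. A³/T = Q²/g = 5890²/32.2 = 1077000.
Try y = 7.09 ft: A³/T = 205300 — too small.
Try y = 10.4 ft: A³/T = 1078000 — close enough.

y_c = 10.4 ft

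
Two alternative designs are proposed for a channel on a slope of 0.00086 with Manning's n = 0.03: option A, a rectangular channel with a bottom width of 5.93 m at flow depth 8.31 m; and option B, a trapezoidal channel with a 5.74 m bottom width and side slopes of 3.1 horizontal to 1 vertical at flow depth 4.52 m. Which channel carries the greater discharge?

Channel A: Flow area A = b·y = 5.93 × 8.31 = 49.28 m². Wetted perimeter P = b + 2y = 5.93 + 2×8.31 = 22.55 m. Hydraulic radius R = A/P = 49.28/22.55 = 2.185 m. Q_A = (1/0.03)·49.28·2.185^(2/3)·√0.00086 = 81.12 m³/s.
Channel B: With bottom width b = 5.74 m and side slope z = 3.1: A = (b + zy)y = (5.74 + 3.1×4.52)×4.52 = 89.28 m²; P = b + 2y√(1+z²) = 5.74 + 2×4.52×3.257 = 35.19 m. Hydraulic radius R = A/P = 89.28/35.19 = 2.537 m. Q_B = (1/0.03)·89.28·2.537^(2/3)·√0.00086 = 162.4 m³/s.
Q_A = 81.12 m³/s vs Q_B = 162.4 m³/s, so channel B carries more.

channel B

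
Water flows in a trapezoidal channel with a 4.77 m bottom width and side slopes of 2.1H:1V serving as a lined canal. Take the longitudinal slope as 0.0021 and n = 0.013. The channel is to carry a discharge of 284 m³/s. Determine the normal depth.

y_n = 3.79 m

Manning's equation rearranged: A R^(2/3) = nQ / (1·√S) = 0.013 × 284 / (√0.0021) = 80.57.
Try y = 3.34 m: A R^(2/3) = 61.18 — short.
Try y = 4.11 m: A R^(2/3) = 96.12 — over.
Try y = 3.79 m: A R^(2/3) = 80.45 — ≈ 80.57.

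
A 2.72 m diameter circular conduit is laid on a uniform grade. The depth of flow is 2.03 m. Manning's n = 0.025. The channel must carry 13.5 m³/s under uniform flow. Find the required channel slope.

For a circular section of diameter D = 2.72 m at depth y = 2.03 m, the central angle is θ = 2 arccos(1 − 2y/D) = 4.172 rad. Then A = (D²/8)(θ − sin θ) = 4.651 m² and P = Dθ/2 = 5.674 m.
Hydraulic radius R = A/P = 4.651/5.674 = 0.8198 m.
From Manning's equation, S = [nQ / (1 A R^(2/3))]² = [0.025 × 13.5 / (1 × 4.651 × 0.8198^(2/3))]² = 0.00686.

S = 0.00686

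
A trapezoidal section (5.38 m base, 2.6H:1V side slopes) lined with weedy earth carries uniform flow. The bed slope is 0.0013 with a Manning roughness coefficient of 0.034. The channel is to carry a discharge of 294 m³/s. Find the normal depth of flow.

Manning's equation rearranged: A R^(2/3) = nQ / (1·√S) = 0.034 × 294 / (√0.0013) = 277.2.
Try y = 4.16 m: A R^(2/3) = 119.4 — too small.
Try y = 7.18 m: A R^(2/3) = 420.8 — too large.
Try y = 6.01 m: A R^(2/3) = 276.9 — ≈ 277.2.

y_n = 6.01 m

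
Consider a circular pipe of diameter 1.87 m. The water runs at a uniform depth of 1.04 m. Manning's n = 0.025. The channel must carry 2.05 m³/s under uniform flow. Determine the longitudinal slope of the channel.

S = 0.0027

For a circular section of diameter D = 1.87 m at depth y = 1.04 m, the central angle is θ = 2 arccos(1 − 2y/D) = 3.367 rad. Then A = (D²/8)(θ − sin θ) = 1.569 m² and P = Dθ/2 = 3.148 m.
Hydraulic radius R = A/P = 1.569/3.148 = 0.4985 m.
From Manning's equation, S = [nQ / (1 A R^(2/3))]² = [0.025 × 2.05 / (1 × 1.569 × 0.4985^(2/3))]² = 0.0027.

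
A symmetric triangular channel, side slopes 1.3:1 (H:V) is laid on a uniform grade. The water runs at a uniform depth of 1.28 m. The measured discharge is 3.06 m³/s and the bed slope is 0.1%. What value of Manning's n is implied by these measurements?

n = 0.014

For a triangular section with side slope z = 1.3: A = zy² = 1.3×1.28² = 2.13 m²; P = 2y√(1+z²) = 2×1.28×1.64 = 4.199 m.
Hydraulic radius R = A/P = 2.13/4.199 = 0.5073 m.
Rearranging Manning's equation: n = (1/Q) A R^(2/3) S^(1/2) = (1/3.06) × 2.13 × 0.5073^(2/3) × √0.001 = 0.014.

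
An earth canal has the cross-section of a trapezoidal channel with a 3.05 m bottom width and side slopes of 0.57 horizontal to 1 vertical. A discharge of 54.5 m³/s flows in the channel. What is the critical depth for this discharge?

At critical depth, Q² T / (g A³) = 1, i.e. A³/T = Q²/g = 54.5²/9.81 = 302.8.
Try y = 2.34 m: A³/T = 188.8 — too small.
Try y = 2.68 m: A³/T = 302.4 — ≈ 302.8.

y_c = 2.68 m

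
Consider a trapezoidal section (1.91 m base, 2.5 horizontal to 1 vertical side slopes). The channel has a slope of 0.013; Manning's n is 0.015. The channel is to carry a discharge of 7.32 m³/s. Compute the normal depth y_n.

y_n = 0.559 m

Manning's equation rearranged: A R^(2/3) = nQ / (1·√S) = 0.015 × 7.32 / (√0.013) = 0.963.
Trying y = 0.446 m: A R^(2/3) = 0.6218 — too small.
Trying y = 0.627 m: A R^(2/3) = 1.208 — too large.
Trying y = 0.559 m: A R^(2/3) = 0.9628 — ≈ 0.963.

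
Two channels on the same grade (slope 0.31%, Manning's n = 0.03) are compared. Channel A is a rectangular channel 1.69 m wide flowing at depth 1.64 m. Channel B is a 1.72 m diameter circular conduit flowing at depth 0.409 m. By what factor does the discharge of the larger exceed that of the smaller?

11.4

Channel A: Flow area A = b·y = 1.69 × 1.64 = 2.772 m². Wetted perimeter P = b + 2y = 1.69 + 2×1.64 = 4.97 m. Hydraulic radius R = A/P = 2.772/4.97 = 0.5577 m. Q_A = (1/0.03)·2.772·0.5577^(2/3)·√0.0031 = 3.485 m³/s.
Channel B: For a circular section of diameter D = 1.72 m at depth y = 0.409 m, the central angle is θ = 2 arccos(1 − 2y/D) = 2.038 rad. Then A = (D²/8)(θ − sin θ) = 0.4232 m² and P = Dθ/2 = 1.752 m. Hydraulic radius R = A/P = 0.4232/1.752 = 0.2415 m. Q_B = (1/0.03)·0.4232·0.2415^(2/3)·√0.0031 = 0.3046 m³/s.
The larger discharge is 3.485 m³/s and the smaller is 0.3046 m³/s; the ratio is 11.4.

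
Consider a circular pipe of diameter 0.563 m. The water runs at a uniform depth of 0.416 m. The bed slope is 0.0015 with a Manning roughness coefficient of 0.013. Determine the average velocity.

V = 0.912 m/s

For a circular section of diameter D = 0.563 m at depth y = 0.416 m, the central angle is θ = 2 arccos(1 − 2y/D) = 4.138 rad. Then A = (D²/8)(θ − sin θ) = 0.1972 m² and P = Dθ/2 = 1.165 m.
Hydraulic radius R = A/P = 0.1972/1.165 = 0.1693 m.
From Manning's equation, V = (1/n) R^(2/3) S^(1/2) = (1/0.013) × 0.1693^(2/3) × 0.0015^(1/2) = 0.912 m/s.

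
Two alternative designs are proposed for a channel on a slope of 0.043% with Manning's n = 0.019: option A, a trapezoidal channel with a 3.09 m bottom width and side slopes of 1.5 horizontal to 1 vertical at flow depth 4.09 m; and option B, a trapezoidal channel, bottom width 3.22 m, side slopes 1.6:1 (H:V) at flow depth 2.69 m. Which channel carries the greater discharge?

Channel A: With bottom width b = 3.09 m and side slope z = 1.5: A = (b + zy)y = (3.09 + 1.5×4.09)×4.09 = 37.73 m²; P = b + 2y√(1+z²) = 3.09 + 2×4.09×1.803 = 17.84 m. Hydraulic radius R = A/P = 37.73/17.84 = 2.115 m. Q_A = (1/0.019)·37.73·2.115^(2/3)·√0.00043 = 67.86 m³/s.
Channel B: With bottom width b = 3.22 m and side slope z = 1.6: A = (b + zy)y = (3.22 + 1.6×2.69)×2.69 = 20.24 m²; P = b + 2y√(1+z²) = 3.22 + 2×2.69×1.887 = 13.37 m. Hydraulic radius R = A/P = 20.24/13.37 = 1.514 m. Q_B = (1/0.019)·20.24·1.514^(2/3)·√0.00043 = 29.12 m³/s.
Q_A = 67.86 m³/s vs Q_B = 29.12 m³/s, so channel A carries more.

channel A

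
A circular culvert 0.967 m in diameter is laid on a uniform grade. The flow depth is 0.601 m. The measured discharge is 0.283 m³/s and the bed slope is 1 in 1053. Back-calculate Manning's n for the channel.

For a circular section of diameter D = 0.967 m at depth y = 0.601 m, the central angle is θ = 2 arccos(1 − 2y/D) = 3.633 rad. Then A = (D²/8)(θ − sin θ) = 0.4797 m² and P = Dθ/2 = 1.756 m.
Hydraulic radius R = A/P = 0.4797/1.756 = 0.2731 m.
Rearranging Manning's equation: n = (1/Q) A R^(2/3) S^(1/2) = (1/0.283) × 0.4797 × 0.2731^(2/3) × √0.0009497 = 0.022.

n = 0.022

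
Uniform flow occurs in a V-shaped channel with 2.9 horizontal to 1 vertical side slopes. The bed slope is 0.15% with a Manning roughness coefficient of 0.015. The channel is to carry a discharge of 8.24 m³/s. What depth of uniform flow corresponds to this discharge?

Manning's equation rearranged: A R^(2/3) = nQ / (1·√S) = 0.015 × 8.24 / (√0.0015) = 3.191.
Try y = 1.5 m: A R^(2/3) = 5.188 — over.
Try y = 0.855 m: A R^(2/3) = 1.159 — short.
Try y = 1.25 m: A R^(2/3) = 3.191 — matches.

y_n = 1.25 m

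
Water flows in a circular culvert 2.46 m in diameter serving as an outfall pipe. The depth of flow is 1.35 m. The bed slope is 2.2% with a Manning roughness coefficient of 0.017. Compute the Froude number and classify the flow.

For a circular section of diameter D = 2.46 m at depth y = 1.35 m, the central angle is θ = 2 arccos(1 − 2y/D) = 3.337 rad. Then A = (D²/8)(θ − sin θ) = 2.671 m² and P = Dθ/2 = 4.105 m.
Hydraulic radius R = A/P = 2.671/4.105 = 0.6508 m.
V = (1/n) R^(2/3) √S = (1/0.017) × 0.6508^(2/3) × √0.022 = 6.552 m/s. Hydraulic depth D_h = A/T = 2.671/2.448 = 1.091 m.
Froude number Fr = V/√(g·D_h) = 6.552/√(9.81×1.091) = 2, which is greater than 1, so the flow is supercritical.

supercritical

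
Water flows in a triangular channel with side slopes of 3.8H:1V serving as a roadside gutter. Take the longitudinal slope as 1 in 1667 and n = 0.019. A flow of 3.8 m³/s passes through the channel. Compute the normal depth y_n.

Manning's equation rearranged: A R^(2/3) = nQ / (1·√S) = 0.019 × 3.8 / (√0.0005999) = 2.948.
Try y = 1.26 m: A R^(2/3) = 4.336 — over.
Try y = 0.788 m: A R^(2/3) = 1.24 — short.
Try y = 1.09 m: A R^(2/3) = 2.946 — close enough.

y_n = 1.09 m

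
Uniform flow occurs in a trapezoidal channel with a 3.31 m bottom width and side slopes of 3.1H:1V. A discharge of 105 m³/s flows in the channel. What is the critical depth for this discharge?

At critical depth, Q² T / (g A³) = 1, i.e. A³/T = Q²/g = 105²/9.81 = 1124.
At y = 3.16 m: A³/T = 3102 — too large.
At y = 2.22 m: A³/T = 678.4 — too small.
At y = 2.5 m: A³/T = 1124 — ≈ 1124.

y_c = 2.5 m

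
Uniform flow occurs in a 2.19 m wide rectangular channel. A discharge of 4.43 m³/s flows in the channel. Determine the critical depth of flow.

For a rectangular channel, critical depth y_c = (q²/g)^(1/3) where q = Q/b = 4.43/2.19 = 2.023 m²/s.
So y_c = (2.023²/9.81)^(1/3) = 0.747 m.

y_c = 0.747 m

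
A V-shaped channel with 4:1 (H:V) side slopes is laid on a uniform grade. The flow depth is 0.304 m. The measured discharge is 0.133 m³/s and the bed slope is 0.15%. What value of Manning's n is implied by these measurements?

n = 0.03

For a triangular section with side slope z = 4: A = zy² = 4×0.304² = 0.3697 m²; P = 2y√(1+z²) = 2×0.304×4.123 = 2.507 m.
Hydraulic radius R = A/P = 0.3697/2.507 = 0.1475 m.
Rearranging Manning's equation: n = (1/Q) A R^(2/3) S^(1/2) = (1/0.133) × 0.3697 × 0.1475^(2/3) × √0.0015 = 0.03.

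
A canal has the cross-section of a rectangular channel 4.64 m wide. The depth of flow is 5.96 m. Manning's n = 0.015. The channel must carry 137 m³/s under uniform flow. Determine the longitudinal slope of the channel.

S = 0.00279

Flow area A = b·y = 4.64 × 5.96 = 27.65 m². Wetted perimeter P = b + 2y = 4.64 + 2×5.96 = 16.56 m.
Hydraulic radius R = A/P = 27.65/16.56 = 1.67 m.
From Manning's equation, S = [nQ / (1 A R^(2/3))]² = [0.015 × 137 / (1 × 27.65 × 1.67^(2/3))]² = 0.00279.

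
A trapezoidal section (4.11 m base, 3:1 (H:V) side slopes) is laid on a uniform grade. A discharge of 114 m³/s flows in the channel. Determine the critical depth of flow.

y_c = 2.52 m

At critical depth, Q² T / (g A³) = 1, i.e. A³/T = Q²/g = 114²/9.81 = 1325.
Try y = 2.94 m: A³/T = 2526 — too large.
Try y = 2.26 m: A³/T = 843.7 — too small.
Try y = 2.52 m: A³/T = 1323 — ≈ 1325.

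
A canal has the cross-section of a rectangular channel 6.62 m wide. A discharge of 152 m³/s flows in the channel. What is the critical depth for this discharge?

For a rectangular channel, critical depth y_c = (q²/g)^(1/3) where q = Q/b = 152/6.62 = 22.96 m²/s.
So y_c = (22.96²/9.81)^(1/3) = 3.77 m.

y_c = 3.77 m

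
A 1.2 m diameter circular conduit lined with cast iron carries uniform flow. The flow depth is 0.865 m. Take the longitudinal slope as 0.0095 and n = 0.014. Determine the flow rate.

For a circular section of diameter D = 1.2 m at depth y = 0.865 m, the central angle is θ = 2 arccos(1 − 2y/D) = 4.057 rad. Then A = (D²/8)(θ − sin θ) = 0.8728 m² and P = Dθ/2 = 2.434 m.
Hydraulic radius R = A/P = 0.8728/2.434 = 0.3586 m.
Manning's equation: Q = (1/n) A R^(2/3) S^(1/2) = (1/0.014) × 0.8728 × 0.3586^(2/3) × 0.0095^(1/2) = 3.07 m³/s.

Q = 3.07 m³/s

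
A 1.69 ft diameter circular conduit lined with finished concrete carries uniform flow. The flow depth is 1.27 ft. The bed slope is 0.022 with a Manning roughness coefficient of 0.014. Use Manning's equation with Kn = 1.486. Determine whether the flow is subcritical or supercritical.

For a circular section of diameter D = 1.69 ft at depth y = 1.27 ft, the central angle is θ = 2 arccos(1 − 2y/D) = 4.196 rad. Then A = (D²/8)(θ − sin θ) = 1.808 ft² and P = Dθ/2 = 3.545 ft.
Hydraulic radius R = A/P = 1.808/3.545 = 0.5101 ft.
V = (1.486/n) R^(2/3) √S = (1.486/0.014) × 0.5101^(2/3) × √0.022 = 10.05 ft/s. Hydraulic depth D_h = A/T = 1.808/1.461 = 1.238 ft.
Froude number Fr = V/√(g·D_h) = 10.05/√(32.2×1.238) = 1.59, which is greater than 1, so the flow is supercritical.

supercritical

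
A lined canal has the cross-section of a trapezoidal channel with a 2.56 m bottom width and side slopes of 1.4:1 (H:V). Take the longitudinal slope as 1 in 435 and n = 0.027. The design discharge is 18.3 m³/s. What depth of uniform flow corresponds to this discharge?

Manning's equation rearranged: A R^(2/3) = nQ / (1·√S) = 0.027 × 18.3 / (√0.002299) = 10.31.
Try y = 1.5 m: A R^(2/3) = 6.541 — low.
Try y = 2.41 m: A R^(2/3) = 17.19 — high.
Try y = 1.88 m: A R^(2/3) = 10.28 — close enough.

y_n = 1.88 m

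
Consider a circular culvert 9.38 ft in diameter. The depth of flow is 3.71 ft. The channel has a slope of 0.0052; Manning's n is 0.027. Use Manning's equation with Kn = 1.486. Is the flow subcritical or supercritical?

subcritical

For a circular section of diameter D = 9.38 ft at depth y = 3.71 ft, the central angle is θ = 2 arccos(1 − 2y/D) = 2.721 rad. Then A = (D²/8)(θ − sin θ) = 25.43 ft² and P = Dθ/2 = 12.76 ft.
Hydraulic radius R = A/P = 25.43/12.76 = 1.993 ft.
V = (1.486/n) R^(2/3) √S = (1.486/0.027) × 1.993^(2/3) × √0.0052 = 6.285 ft/s. Hydraulic depth D_h = A/T = 25.43/9.173 = 2.772 ft.
Froude number Fr = V/√(g·D_h) = 6.285/√(32.2×2.772) = 0.665, which is less than 1, so the flow is subcritical.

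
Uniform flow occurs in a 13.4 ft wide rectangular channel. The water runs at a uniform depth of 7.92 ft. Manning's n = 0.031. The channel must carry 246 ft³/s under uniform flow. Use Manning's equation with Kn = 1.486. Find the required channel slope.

Flow area A = b·y = 13.4 × 7.92 = 106.1 ft². Wetted perimeter P = b + 2y = 13.4 + 2×7.92 = 29.24 ft.
Hydraulic radius R = A/P = 106.1/29.24 = 3.63 ft.
From Manning's equation, S = [nQ / (1.486 A R^(2/3))]² = [0.031 × 246 / (1.486 × 106.1 × 3.63^(2/3))]² = 0.000419.

S = 0.000419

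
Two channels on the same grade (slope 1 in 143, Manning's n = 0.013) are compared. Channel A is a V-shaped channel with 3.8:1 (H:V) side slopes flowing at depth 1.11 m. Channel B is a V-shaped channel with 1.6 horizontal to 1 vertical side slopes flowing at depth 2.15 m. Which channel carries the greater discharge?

Channel A: For a triangular section with side slope z = 3.8: A = zy² = 3.8×1.11² = 4.682 m²; P = 2y√(1+z²) = 2×1.11×3.929 = 8.723 m. Hydraulic radius R = A/P = 4.682/8.723 = 0.5367 m. Q_A = (1/0.013)·4.682·0.5367^(2/3)·√0.006993 = 19.89 m³/s.
Channel B: For a triangular section with side slope z = 1.6: A = zy² = 1.6×2.15² = 7.396 m²; P = 2y√(1+z²) = 2×2.15×1.887 = 8.113 m. Hydraulic radius R = A/P = 7.396/8.113 = 0.9116 m. Q_B = (1/0.013)·7.396·0.9116^(2/3)·√0.006993 = 44.73 m³/s.
Q_A = 19.89 m³/s vs Q_B = 44.73 m³/s, so channel B carries more.

channel B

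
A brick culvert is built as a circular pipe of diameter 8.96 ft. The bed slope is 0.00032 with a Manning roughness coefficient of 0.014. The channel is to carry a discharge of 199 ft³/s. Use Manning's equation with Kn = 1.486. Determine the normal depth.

Manning's equation rearranged: A R^(2/3) = nQ / (1.486·√S) = 0.014 × 199 / (1.486 × √0.00032) = 104.8.
Trying y = 5.7 ft: A R^(2/3) = 79.15 — low.
Trying y = 8.33 ft: A R^(2/3) = 116.1 — high.
Trying y = 7.12 ft: A R^(2/3) = 104.8 — matches.

y_n = 7.12 ft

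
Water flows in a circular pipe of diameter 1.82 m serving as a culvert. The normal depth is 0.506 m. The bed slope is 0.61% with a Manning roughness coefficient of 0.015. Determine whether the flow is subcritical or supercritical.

supercritical

For a circular section of diameter D = 1.82 m at depth y = 0.506 m, the central angle is θ = 2 arccos(1 − 2y/D) = 2.222 rad. Then A = (D²/8)(θ − sin θ) = 0.5904 m² and P = Dθ/2 = 2.022 m.
Hydraulic radius R = A/P = 0.5904/2.022 = 0.2921 m.
V = (1/n) R^(2/3) √S = (1/0.015) × 0.2921^(2/3) × √0.0061 = 2.292 m/s. Hydraulic depth D_h = A/T = 0.5904/1.631 = 0.362 m.
Froude number Fr = V/√(g·D_h) = 2.292/√(9.81×0.362) = 1.22, which is greater than 1, so the flow is supercritical.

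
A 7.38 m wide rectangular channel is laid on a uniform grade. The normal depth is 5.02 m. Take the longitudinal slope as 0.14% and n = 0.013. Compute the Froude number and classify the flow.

subcritical

Flow area A = b·y = 7.38 × 5.02 = 37.05 m². Wetted perimeter P = b + 2y = 7.38 + 2×5.02 = 17.42 m.
Hydraulic radius R = A/P = 37.05/17.42 = 2.127 m.
V = (1/n) R^(2/3) √S = (1/0.013) × 2.127^(2/3) × √0.0014 = 4.76 m/s. Hydraulic depth D_h = A/T = 37.05/7.38 = 5.02 m.
Froude number Fr = V/√(g·D_h) = 4.76/√(9.81×5.02) = 0.678, which is less than 1, so the flow is subcritical.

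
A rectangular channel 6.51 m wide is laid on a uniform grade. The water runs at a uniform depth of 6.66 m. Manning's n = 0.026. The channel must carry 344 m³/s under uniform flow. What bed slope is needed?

S = 0.015

Flow area A = b·y = 6.51 × 6.66 = 43.36 m². Wetted perimeter P = b + 2y = 6.51 + 2×6.66 = 19.83 m.
Hydraulic radius R = A/P = 43.36/19.83 = 2.186 m.
From Manning's equation, S = [nQ / (1 A R^(2/3))]² = [0.026 × 344 / (1 × 43.36 × 2.186^(2/3))]² = 0.015.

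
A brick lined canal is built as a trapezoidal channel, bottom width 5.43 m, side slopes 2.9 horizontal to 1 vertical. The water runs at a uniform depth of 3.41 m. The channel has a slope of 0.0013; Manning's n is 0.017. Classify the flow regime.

With bottom width b = 5.43 m and side slope z = 2.9: A = (b + zy)y = (5.43 + 2.9×3.41)×3.41 = 52.24 m²; P = b + 2y√(1+z²) = 5.43 + 2×3.41×3.068 = 26.35 m.
Hydraulic radius R = A/P = 52.24/26.35 = 1.982 m.
V = (1/n) R^(2/3) √S = (1/0.017) × 1.982^(2/3) × √0.0013 = 3.347 m/s. Hydraulic depth D_h = A/T = 52.24/25.21 = 2.072 m.
Froude number Fr = V/√(g·D_h) = 3.347/√(9.81×2.072) = 0.742, which is less than 1, so the flow is subcritical.

subcritical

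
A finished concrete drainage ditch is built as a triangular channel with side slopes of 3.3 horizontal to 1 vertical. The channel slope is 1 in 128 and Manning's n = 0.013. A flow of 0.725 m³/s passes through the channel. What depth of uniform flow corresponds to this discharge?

y_n = 0.332 m

Manning's equation rearranged: A R^(2/3) = nQ / (1·√S) = 0.013 × 0.725 / (√0.007812) = 0.1066.
Try y = 0.256 m: A R^(2/3) = 0.05334 — low.
Try y = 0.407 m: A R^(2/3) = 0.1837 — high.
Try y = 0.332 m: A R^(2/3) = 0.1067 — ≈ 0.1066.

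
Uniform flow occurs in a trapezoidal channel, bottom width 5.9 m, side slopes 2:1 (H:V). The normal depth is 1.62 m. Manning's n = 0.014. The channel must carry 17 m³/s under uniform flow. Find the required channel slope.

With bottom width b = 5.9 m and side slope z = 2: A = (b + zy)y = (5.9 + 2×1.62)×1.62 = 14.81 m²; P = b + 2y√(1+z²) = 5.9 + 2×1.62×2.236 = 13.14 m.
Hydraulic radius R = A/P = 14.81/13.14 = 1.126 m.
From Manning's equation, S = [nQ / (1 A R^(2/3))]² = [0.014 × 17 / (1 × 14.81 × 1.126^(2/3))]² = 0.00022.

S = 0.00022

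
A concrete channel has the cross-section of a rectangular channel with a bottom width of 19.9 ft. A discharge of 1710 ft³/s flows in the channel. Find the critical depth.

For a rectangular channel, critical depth y_c = (q²/g)^(1/3) where q = Q/b = 1710/19.9 = 85.93 ft²/s.
So y_c = (85.93²/32.2)^(1/3) = 6.12 ft.

y_c = 6.12 ft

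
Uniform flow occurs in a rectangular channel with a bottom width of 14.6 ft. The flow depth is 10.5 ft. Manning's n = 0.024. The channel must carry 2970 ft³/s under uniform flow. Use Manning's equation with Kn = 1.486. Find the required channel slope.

Flow area A = b·y = 14.6 × 10.5 = 153.3 ft². Wetted perimeter P = b + 2y = 14.6 + 2×10.5 = 35.6 ft.
Hydraulic radius R = A/P = 153.3/35.6 = 4.306 ft.
From Manning's equation, S = [nQ / (1.486 A R^(2/3))]² = [0.024 × 2970 / (1.486 × 153.3 × 4.306^(2/3))]² = 0.014.

S = 0.014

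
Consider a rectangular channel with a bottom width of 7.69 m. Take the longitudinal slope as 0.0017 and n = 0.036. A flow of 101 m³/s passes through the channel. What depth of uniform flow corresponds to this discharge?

y_n = 6.4 m

Manning's equation rearranged: A R^(2/3) = nQ / (1·√S) = 0.036 × 101 / (√0.0017) = 88.19.
At y = 7.76 m: A R^(2/3) = 112 — high.
At y = 5.24 m: A R^(2/3) = 68.53 — low.
At y = 6.4 m: A R^(2/3) = 88.27 — matches.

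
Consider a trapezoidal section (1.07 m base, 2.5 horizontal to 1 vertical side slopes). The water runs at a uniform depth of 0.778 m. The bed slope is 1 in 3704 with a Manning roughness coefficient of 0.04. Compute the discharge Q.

Q = 0.562 m³/s

With bottom width b = 1.07 m and side slope z = 2.5: A = (b + zy)y = (1.07 + 2.5×0.778)×0.778 = 2.346 m²; P = b + 2y√(1+z²) = 1.07 + 2×0.778×2.693 = 5.26 m.
Hydraulic radius R = A/P = 2.346/5.26 = 0.446 m.
Manning's equation: Q = (1/n) A R^(2/3) S^(1/2) = (1/0.04) × 2.346 × 0.446^(2/3) × 0.00027^(1/2) = 0.562 m³/s.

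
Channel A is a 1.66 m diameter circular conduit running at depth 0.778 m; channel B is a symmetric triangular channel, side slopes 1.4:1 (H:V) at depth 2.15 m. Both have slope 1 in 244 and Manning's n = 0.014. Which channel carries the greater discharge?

Channel A: For a circular section of diameter D = 1.66 m at depth y = 0.778 m, the central angle is θ = 2 arccos(1 − 2y/D) = 3.016 rad. Then A = (D²/8)(θ − sin θ) = 0.9959 m² and P = Dθ/2 = 2.503 m. Hydraulic radius R = A/P = 0.9959/2.503 = 0.3978 m. Q_A = (1/0.014)·0.9959·0.3978^(2/3)·√0.004098 = 2.463 m³/s.
Channel B: For a triangular section with side slope z = 1.4: A = zy² = 1.4×2.15² = 6.471 m²; P = 2y√(1+z²) = 2×2.15×1.72 = 7.398 m. Hydraulic radius R = A/P = 6.471/7.398 = 0.8748 m. Q_B = (1/0.014)·6.471·0.8748^(2/3)·√0.004098 = 27.07 m³/s.
Q_A = 2.463 m³/s vs Q_B = 27.07 m³/s, so channel B carries more.

channel B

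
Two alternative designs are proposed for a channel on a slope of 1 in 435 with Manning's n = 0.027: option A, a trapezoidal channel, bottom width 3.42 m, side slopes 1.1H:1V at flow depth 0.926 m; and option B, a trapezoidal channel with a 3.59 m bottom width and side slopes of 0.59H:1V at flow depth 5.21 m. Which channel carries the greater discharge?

channel B

Channel A: With bottom width b = 3.42 m and side slope z = 1.1: A = (b + zy)y = (3.42 + 1.1×0.926)×0.926 = 4.11 m²; P = b + 2y√(1+z²) = 3.42 + 2×0.926×1.487 = 6.173 m. Hydraulic radius R = A/P = 4.11/6.173 = 0.6658 m. Q_A = (1/0.027)·4.11·0.6658^(2/3)·√0.002299 = 5.565 m³/s.
Channel B: With bottom width b = 3.59 m and side slope z = 0.59: A = (b + zy)y = (3.59 + 0.59×5.21)×5.21 = 34.72 m²; P = b + 2y√(1+z²) = 3.59 + 2×5.21×1.161 = 15.69 m. Hydraulic radius R = A/P = 34.72/15.69 = 2.213 m. Q_B = (1/0.027)·34.72·2.213^(2/3)·√0.002299 = 104.7 m³/s.
Q_A = 5.565 m³/s vs Q_B = 104.7 m³/s, so channel B carries more.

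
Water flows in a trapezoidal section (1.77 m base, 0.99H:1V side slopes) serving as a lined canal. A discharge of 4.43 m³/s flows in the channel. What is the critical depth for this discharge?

y_c = 0.744 m

At critical depth, Q² T / (g A³) = 1, i.e. A³/T = Q²/g = 4.43²/9.81 = 2.
At y = 0.919 m: A³/T = 4.161 — too large.
At y = 0.552 m: A³/T = 0.7303 — too small.
At y = 0.744 m: A³/T = 2 — close enough.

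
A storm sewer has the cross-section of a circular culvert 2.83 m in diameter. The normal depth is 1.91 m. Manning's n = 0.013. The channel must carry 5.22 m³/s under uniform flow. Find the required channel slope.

S = 0.00029

For a circular section of diameter D = 2.83 m at depth y = 1.91 m, the central angle is θ = 2 arccos(1 − 2y/D) = 3.856 rad. Then A = (D²/8)(θ − sin θ) = 4.517 m² and P = Dθ/2 = 5.457 m.
Hydraulic radius R = A/P = 4.517/5.457 = 0.8277 m.
From Manning's equation, S = [nQ / (1 A R^(2/3))]² = [0.013 × 5.22 / (1 × 4.517 × 0.8277^(2/3))]² = 0.00029.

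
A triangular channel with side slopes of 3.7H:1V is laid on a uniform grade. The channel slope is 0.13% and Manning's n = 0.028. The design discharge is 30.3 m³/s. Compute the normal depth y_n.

y_n = 2.4 m

Manning's equation rearranged: A R^(2/3) = nQ / (1·√S) = 0.028 × 30.3 / (√0.0013) = 23.53.
Try y = 2.69 m: A R^(2/3) = 31.87 — too large.
Try y = 1.71 m: A R^(2/3) = 9.52 — too small.
Try y = 2.4 m: A R^(2/3) = 23.51 — ≈ 23.53.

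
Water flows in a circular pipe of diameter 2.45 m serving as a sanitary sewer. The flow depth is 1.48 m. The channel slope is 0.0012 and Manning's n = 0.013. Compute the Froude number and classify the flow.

For a circular section of diameter D = 2.45 m at depth y = 1.48 m, the central angle is θ = 2 arccos(1 − 2y/D) = 3.561 rad. Then A = (D²/8)(θ − sin θ) = 2.977 m² and P = Dθ/2 = 4.362 m.
Hydraulic radius R = A/P = 2.977/4.362 = 0.6825 m.
V = (1/n) R^(2/3) √S = (1/0.013) × 0.6825^(2/3) × √0.0012 = 2.066 m/s. Hydraulic depth D_h = A/T = 2.977/2.396 = 1.242 m.
Froude number Fr = V/√(g·D_h) = 2.066/√(9.81×1.242) = 0.592, which is less than 1, so the flow is subcritical.

subcritical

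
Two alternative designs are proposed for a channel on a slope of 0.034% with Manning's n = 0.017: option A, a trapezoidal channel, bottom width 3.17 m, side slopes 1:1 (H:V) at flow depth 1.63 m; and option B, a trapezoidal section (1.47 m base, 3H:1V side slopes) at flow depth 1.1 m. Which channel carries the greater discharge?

channel A

Channel A: With bottom width b = 3.17 m and side slope z = 1: A = (b + zy)y = (3.17 + 1×1.63)×1.63 = 7.824 m²; P = b + 2y√(1+z²) = 3.17 + 2×1.63×1.414 = 7.78 m. Hydraulic radius R = A/P = 7.824/7.78 = 1.006 m. Q_A = (1/0.017)·7.824·1.006^(2/3)·√0.00034 = 8.518 m³/s.
Channel B: With bottom width b = 1.47 m and side slope z = 3: A = (b + zy)y = (1.47 + 3×1.1)×1.1 = 5.247 m²; P = b + 2y√(1+z²) = 1.47 + 2×1.1×3.162 = 8.427 m. Hydraulic radius R = A/P = 5.247/8.427 = 0.6226 m. Q_B = (1/0.017)·5.247·0.6226^(2/3)·√0.00034 = 4.15 m³/s.
Q_A = 8.518 m³/s vs Q_B = 4.15 m³/s, so channel A carries more.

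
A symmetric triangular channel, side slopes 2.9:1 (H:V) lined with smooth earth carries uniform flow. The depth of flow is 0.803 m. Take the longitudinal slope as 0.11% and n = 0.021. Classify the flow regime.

For a triangular section with side slope z = 2.9: A = zy² = 2.9×0.803² = 1.87 m²; P = 2y√(1+z²) = 2×0.803×3.068 = 4.927 m.
Hydraulic radius R = A/P = 1.87/4.927 = 0.3796 m.
V = (1/n) R^(2/3) √S = (1/0.021) × 0.3796^(2/3) × √0.0011 = 0.8279 m/s. Hydraulic depth D_h = A/T = 1.87/4.657 = 0.4015 m.
Froude number Fr = V/√(g·D_h) = 0.8279/√(9.81×0.4015) = 0.417, which is less than 1, so the flow is subcritical.

subcritical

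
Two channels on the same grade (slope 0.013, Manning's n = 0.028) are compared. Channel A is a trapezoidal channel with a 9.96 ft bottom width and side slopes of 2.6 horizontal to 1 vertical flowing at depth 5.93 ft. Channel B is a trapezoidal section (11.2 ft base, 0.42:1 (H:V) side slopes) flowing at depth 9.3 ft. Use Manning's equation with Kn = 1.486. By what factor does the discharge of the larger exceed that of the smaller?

1.1

Channel A: With bottom width b = 9.96 ft and side slope z = 2.6: A = (b + zy)y = (9.96 + 2.6×5.93)×5.93 = 150.5 ft²; P = b + 2y√(1+z²) = 9.96 + 2×5.93×2.786 = 43 ft. Hydraulic radius R = A/P = 150.5/43 = 3.5 ft. Q_A = (1.486/0.028)·150.5·3.5^(2/3)·√0.013 = 2099 ft³/s.
Channel B: With bottom width b = 11.2 ft and side slope z = 0.42: A = (b + zy)y = (11.2 + 0.42×9.3)×9.3 = 140.5 ft²; P = b + 2y√(1+z²) = 11.2 + 2×9.3×1.085 = 31.37 ft. Hydraulic radius R = A/P = 140.5/31.37 = 4.478 ft. Q_B = (1.486/0.028)·140.5·4.478^(2/3)·√0.013 = 2309 ft³/s.
The larger discharge is 2309 ft³/s and the smaller is 2099 ft³/s; the ratio is 1.1.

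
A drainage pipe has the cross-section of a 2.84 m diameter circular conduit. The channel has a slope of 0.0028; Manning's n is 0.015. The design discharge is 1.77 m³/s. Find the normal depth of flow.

Manning's equation rearranged: A R^(2/3) = nQ / (1·√S) = 0.015 × 1.77 / (√0.0028) = 0.5017.
At y = 0.508 m: A R^(2/3) = 0.3518 — too small.
At y = 0.743 m: A R^(2/3) = 0.7555 — too large.
At y = 0.605 m: A R^(2/3) = 0.5015 — close enough.

y_n = 0.605 m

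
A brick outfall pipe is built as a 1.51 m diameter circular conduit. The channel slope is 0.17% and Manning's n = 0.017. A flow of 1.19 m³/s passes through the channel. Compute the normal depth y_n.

Manning's equation rearranged: A R^(2/3) = nQ / (1·√S) = 0.017 × 1.19 / (√0.0017) = 0.4906.
At y = 0.578 m: A R^(2/3) = 0.2907 — low.
At y = 0.891 m: A R^(2/3) = 0.6125 — high.
At y = 0.777 m: A R^(2/3) = 0.4909 — matches.

y_n = 0.777 m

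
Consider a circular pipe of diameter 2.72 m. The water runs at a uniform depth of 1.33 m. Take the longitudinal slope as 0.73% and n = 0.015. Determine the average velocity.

V = 4.36 m/s

For a circular section of diameter D = 2.72 m at depth y = 1.33 m, the central angle is θ = 2 arccos(1 − 2y/D) = 3.097 rad. Then A = (D²/8)(θ − sin θ) = 2.824 m² and P = Dθ/2 = 4.213 m.
Hydraulic radius R = A/P = 2.824/4.213 = 0.6703 m.
From Manning's equation, V = (1/n) R^(2/3) S^(1/2) = (1/0.015) × 0.6703^(2/3) × 0.0073^(1/2) = 4.36 m/s.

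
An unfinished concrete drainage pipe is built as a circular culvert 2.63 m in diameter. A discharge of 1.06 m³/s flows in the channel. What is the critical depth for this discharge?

At critical depth, Q² T / (g A³) = 1, i.e. A³/T = Q²/g = 1.06²/9.81 = 0.1145.
Try y = 0.339 m: A³/T = 0.03907 — short.
Try y = 0.564 m: A³/T = 0.289 — over.
Try y = 0.445 m: A³/T = 0.1141 — ≈ 0.1145.

y_c = 0.445 m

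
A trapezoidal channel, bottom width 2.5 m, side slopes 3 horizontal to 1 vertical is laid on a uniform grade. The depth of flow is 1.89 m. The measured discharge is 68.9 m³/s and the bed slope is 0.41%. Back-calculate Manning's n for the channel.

n = 0.015

With bottom width b = 2.5 m and side slope z = 3: A = (b + zy)y = (2.5 + 3×1.89)×1.89 = 15.44 m²; P = b + 2y√(1+z²) = 2.5 + 2×1.89×3.162 = 14.45 m.
Hydraulic radius R = A/P = 15.44/14.45 = 1.068 m.
Rearranging Manning's equation: n = (1/Q) A R^(2/3) S^(1/2) = (1/68.9) × 15.44 × 1.068^(2/3) × √0.0041 = 0.015.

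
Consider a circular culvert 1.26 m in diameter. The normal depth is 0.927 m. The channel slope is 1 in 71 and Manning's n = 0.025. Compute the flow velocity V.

For a circular section of diameter D = 1.26 m at depth y = 0.927 m, the central angle is θ = 2 arccos(1 − 2y/D) = 4.123 rad. Then A = (D²/8)(θ − sin θ) = 0.9833 m² and P = Dθ/2 = 2.598 m.
Hydraulic radius R = A/P = 0.9833/2.598 = 0.3785 m.
From Manning's equation, V = (1/n) R^(2/3) S^(1/2) = (1/0.025) × 0.3785^(2/3) × 0.01408^(1/2) = 2.48 m/s.

V = 2.48 m/s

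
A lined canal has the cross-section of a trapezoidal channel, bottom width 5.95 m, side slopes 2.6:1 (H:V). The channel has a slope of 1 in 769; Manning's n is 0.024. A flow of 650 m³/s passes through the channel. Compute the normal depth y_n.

y_n = 7.17 m

Manning's equation rearranged: A R^(2/3) = nQ / (1·√S) = 0.024 × 650 / (√0.0013) = 432.6.
Try y = 7.9 m: A R^(2/3) = 543.8 — high.
Try y = 5.05 m: A R^(2/3) = 192.6 — low.
Try y = 7.17 m: A R^(2/3) = 432.5 — matches.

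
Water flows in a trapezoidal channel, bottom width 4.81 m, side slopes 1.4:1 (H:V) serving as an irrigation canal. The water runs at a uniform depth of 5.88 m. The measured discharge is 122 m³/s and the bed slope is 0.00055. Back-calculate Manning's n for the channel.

With bottom width b = 4.81 m and side slope z = 1.4: A = (b + zy)y = (4.81 + 1.4×5.88)×5.88 = 76.69 m²; P = b + 2y√(1+z²) = 4.81 + 2×5.88×1.72 = 25.04 m.
Hydraulic radius R = A/P = 76.69/25.04 = 3.062 m.
Rearranging Manning's equation: n = (1/Q) A R^(2/3) S^(1/2) = (1/122) × 76.69 × 3.062^(2/3) × √0.00055 = 0.0311.

n = 0.0311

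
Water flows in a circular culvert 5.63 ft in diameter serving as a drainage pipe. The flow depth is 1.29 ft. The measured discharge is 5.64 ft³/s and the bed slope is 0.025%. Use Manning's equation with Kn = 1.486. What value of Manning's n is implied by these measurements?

For a circular section of diameter D = 5.63 ft at depth y = 1.29 ft, the central angle is θ = 2 arccos(1 − 2y/D) = 1.997 rad. Then A = (D²/8)(θ − sin θ) = 4.302 ft² and P = Dθ/2 = 5.62 ft.
Hydraulic radius R = A/P = 4.302/5.62 = 0.7655 ft.
Rearranging Manning's equation: n = (1.486/Q) A R^(2/3) S^(1/2) = (1.486/5.64) × 4.302 × 0.7655^(2/3) × √0.00025 = 0.015.

n = 0.015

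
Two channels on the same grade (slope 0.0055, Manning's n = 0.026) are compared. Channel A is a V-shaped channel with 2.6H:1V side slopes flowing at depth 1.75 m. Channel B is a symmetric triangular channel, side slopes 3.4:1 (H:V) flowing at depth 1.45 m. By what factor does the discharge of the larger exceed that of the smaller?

1.24

Channel A: For a triangular section with side slope z = 2.6: A = zy² = 2.6×1.75² = 7.962 m²; P = 2y√(1+z²) = 2×1.75×2.786 = 9.75 m. Hydraulic radius R = A/P = 7.962/9.75 = 0.8167 m. Q_A = (1/0.026)·7.962·0.8167^(2/3)·√0.0055 = 19.84 m³/s.
Channel B: For a triangular section with side slope z = 3.4: A = zy² = 3.4×1.45² = 7.148 m²; P = 2y√(1+z²) = 2×1.45×3.544 = 10.28 m. Hydraulic radius R = A/P = 7.148/10.28 = 0.6955 m. Q_B = (1/0.026)·7.148·0.6955^(2/3)·√0.0055 = 16.01 m³/s.
The larger discharge is 19.84 m³/s and the smaller is 16.01 m³/s; the ratio is 1.24.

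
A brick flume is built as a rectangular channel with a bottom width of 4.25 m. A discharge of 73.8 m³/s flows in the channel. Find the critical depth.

y_c = 3.13 m

For a rectangular channel, critical depth y_c = (q²/g)^(1/3) where q = Q/b = 73.8/4.25 = 17.36 m²/s.
So y_c = (17.36²/9.81)^(1/3) = 3.13 m.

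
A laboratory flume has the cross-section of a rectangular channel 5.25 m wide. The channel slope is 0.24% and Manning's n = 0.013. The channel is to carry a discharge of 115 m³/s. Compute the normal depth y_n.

Manning's equation rearranged: A R^(2/3) = nQ / (1·√S) = 0.013 × 115 / (√0.0024) = 30.52.
At y = 3.58 m: A R^(2/3) = 24.79 — too small.
At y = 5.19 m: A R^(2/3) = 39.47 — too large.
At y = 4.22 m: A R^(2/3) = 30.54 — ≈ 30.52.

y_n = 4.22 m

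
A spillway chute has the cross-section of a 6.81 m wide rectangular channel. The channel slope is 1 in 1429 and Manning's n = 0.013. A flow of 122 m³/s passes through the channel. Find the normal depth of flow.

y_n = 5.39 m

Manning's equation rearranged: A R^(2/3) = nQ / (1·√S) = 0.013 × 122 / (√0.0006998) = 59.95.
Trying y = 4.26 m: A R^(2/3) = 44.38 — short.
Trying y = 5.96 m: A R^(2/3) = 67.97 — over.
Trying y = 5.39 m: A R^(2/3) = 59.94 — ≈ 59.95.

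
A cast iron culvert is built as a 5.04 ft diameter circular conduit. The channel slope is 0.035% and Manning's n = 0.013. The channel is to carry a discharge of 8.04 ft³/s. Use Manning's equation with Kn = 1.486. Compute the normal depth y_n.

y_n = 1.37 ft

Manning's equation rearranged: A R^(2/3) = nQ / (1.486·√S) = 0.013 × 8.04 / (1.486 × √0.00035) = 3.76.
Try y = 1.22 ft: A R^(2/3) = 2.99 — short.
Try y = 1.65 ft: A R^(2/3) = 5.391 — over.
Try y = 1.37 ft: A R^(2/3) = 3.76 — matches.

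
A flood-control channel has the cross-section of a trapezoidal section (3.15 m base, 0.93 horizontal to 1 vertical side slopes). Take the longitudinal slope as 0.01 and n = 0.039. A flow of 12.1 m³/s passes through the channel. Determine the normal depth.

y_n = 1.25 m

Manning's equation rearranged: A R^(2/3) = nQ / (1·√S) = 0.039 × 12.1 / (√0.01) = 4.719.
Trying y = 1.59 m: A R^(2/3) = 7.272 — high.
Trying y = 0.942 m: A R^(2/3) = 2.883 — low.
Trying y = 1.25 m: A R^(2/3) = 4.727 — close enough.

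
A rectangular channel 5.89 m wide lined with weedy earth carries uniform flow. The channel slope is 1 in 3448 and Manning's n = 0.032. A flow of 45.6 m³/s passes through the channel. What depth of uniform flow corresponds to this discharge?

Manning's equation rearranged: A R^(2/3) = nQ / (1·√S) = 0.032 × 45.6 / (√0.00029) = 85.68.
Try y = 6.33 m: A R^(2/3) = 59.38 — short.
Try y = 10.3 m: A R^(2/3) = 105.4 — over.
Try y = 8.61 m: A R^(2/3) = 85.64 — ≈ 85.68.

y_n = 8.61 m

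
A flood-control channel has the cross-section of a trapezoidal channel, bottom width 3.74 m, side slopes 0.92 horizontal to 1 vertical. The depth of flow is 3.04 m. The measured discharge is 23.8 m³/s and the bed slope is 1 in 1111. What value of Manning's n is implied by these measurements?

n = 0.0351

With bottom width b = 3.74 m and side slope z = 0.92: A = (b + zy)y = (3.74 + 0.92×3.04)×3.04 = 19.87 m²; P = b + 2y√(1+z²) = 3.74 + 2×3.04×1.359 = 12 m.
Hydraulic radius R = A/P = 19.87/12 = 1.656 m.
Rearranging Manning's equation: n = (1/Q) A R^(2/3) S^(1/2) = (1/23.8) × 19.87 × 1.656^(2/3) × √0.0009001 = 0.0351.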